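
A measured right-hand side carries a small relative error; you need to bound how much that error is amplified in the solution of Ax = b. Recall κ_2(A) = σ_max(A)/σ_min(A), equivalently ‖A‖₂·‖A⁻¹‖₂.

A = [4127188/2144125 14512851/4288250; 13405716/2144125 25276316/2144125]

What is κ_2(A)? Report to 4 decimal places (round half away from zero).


M = AᵀA = [314795043616/7355635225 118014638742/1471127045; 118014638742/1471127045 4425906314041/29422540900]. tr(M)=3934315909/20361620, det(M)=1493204164/636300625
λ_max, λ_min = (3934315909/20361620 ± √386873748816799092849/10364889225610000)/2 = 19321/100, 309136/25452025
σ_max=√(19321/100)=(139/10), σ_min=√(309136/25452025)=(556/5045) → κ = 126.1250

126.1250


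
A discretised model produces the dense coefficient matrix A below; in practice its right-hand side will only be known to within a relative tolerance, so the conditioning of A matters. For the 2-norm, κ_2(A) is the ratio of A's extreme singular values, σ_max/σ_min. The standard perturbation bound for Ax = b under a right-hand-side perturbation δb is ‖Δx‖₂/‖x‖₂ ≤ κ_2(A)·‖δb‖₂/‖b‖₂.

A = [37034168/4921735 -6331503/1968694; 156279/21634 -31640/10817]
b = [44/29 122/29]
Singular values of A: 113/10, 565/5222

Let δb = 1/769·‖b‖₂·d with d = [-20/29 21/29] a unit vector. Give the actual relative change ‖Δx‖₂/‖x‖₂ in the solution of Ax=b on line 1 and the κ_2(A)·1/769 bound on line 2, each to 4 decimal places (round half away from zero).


0.0029
0.1358

from the listed singular values, σ₁ = 113/10, σ_n = 565/5222
κ = σ_max/σ_min = (113/10)/(565/5222) = 104.4400
κ_2(A)·‖δb‖/‖b‖ = 0.1358
solve Ax = b  →  x = [7.4364 16.9269]
2-norm of b is 4.4721; of x, 18.4883
Δx = A⁻¹·δb where δb = 1/769·4.4721·d; ‖Δx‖ = 0.0537
dividing the unrounded norms, ‖Δx‖/‖x‖ = 0.0029
so the bound overstates the realised error by a factor of ≈ 46.7156 (computed from the unrounded values)


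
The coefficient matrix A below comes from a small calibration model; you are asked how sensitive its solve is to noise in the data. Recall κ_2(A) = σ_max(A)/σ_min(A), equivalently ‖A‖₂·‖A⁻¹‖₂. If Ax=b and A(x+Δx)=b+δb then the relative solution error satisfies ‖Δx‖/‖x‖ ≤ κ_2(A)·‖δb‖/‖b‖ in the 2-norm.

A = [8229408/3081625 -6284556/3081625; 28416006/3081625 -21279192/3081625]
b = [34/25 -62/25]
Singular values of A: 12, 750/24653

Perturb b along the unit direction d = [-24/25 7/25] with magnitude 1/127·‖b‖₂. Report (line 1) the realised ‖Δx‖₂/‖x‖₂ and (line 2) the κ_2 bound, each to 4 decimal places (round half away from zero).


0.0111
3.1059

largest singular value 12, smallest 750/24653
κ_2(A) = 12 / (750/24653) = 394.4480
κ_2(A)·‖δb‖/‖b‖ = 3.1059
solve Ax = b  →  x = [-39.5781 -52.4931]
2-norm of b is 2.8284; of x, 65.7415
Δx = A⁻¹·δb where δb = 1/127·2.8284·d; ‖Δx‖ = 0.7321
relative error = 0.0111
so the bound overstates the realised error by a factor of ≈ 278.9178 (computed from the unrounded values)


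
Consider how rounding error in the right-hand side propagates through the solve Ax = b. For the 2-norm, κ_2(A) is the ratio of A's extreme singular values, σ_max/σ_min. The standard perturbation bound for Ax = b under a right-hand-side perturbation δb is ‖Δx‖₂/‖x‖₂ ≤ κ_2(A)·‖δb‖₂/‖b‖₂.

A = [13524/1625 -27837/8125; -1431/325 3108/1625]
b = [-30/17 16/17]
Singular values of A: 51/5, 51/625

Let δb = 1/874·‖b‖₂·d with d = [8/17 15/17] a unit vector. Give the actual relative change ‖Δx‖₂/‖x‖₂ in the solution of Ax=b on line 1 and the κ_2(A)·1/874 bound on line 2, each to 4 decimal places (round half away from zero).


0.1430
0.1430

σ_max = 51/5, σ_min = 51/625
κ_2(A) = (51/5) / (51/625) = 125.0000
worst-case relative error ≤ 125.0000 × 1/874 = 0.1430
solve Ax = b  →  x = [-0.1810 0.0754]
‖b‖ = 2.0000, ‖x‖ = 0.1961
with δb = [0.0011 0.0020], A·Δx = δb → ‖Δx‖ = 0.0280
dividing the unrounded norms, ‖Δx‖/‖x‖ = 0.1430
tightness: 0.1430 against a bound of 0.1430; the bound is attained (ratio 1)


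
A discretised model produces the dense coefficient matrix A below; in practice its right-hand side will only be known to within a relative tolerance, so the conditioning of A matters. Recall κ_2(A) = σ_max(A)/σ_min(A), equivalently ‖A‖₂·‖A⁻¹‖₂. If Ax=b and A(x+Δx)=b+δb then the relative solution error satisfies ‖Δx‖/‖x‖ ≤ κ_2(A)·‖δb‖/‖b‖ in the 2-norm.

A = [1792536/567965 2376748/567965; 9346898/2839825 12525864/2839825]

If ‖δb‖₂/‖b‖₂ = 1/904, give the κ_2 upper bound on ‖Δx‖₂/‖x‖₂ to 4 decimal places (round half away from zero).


AᵀA = [199398495844/9589305625 265859847792/9589305625; 265859847792/9589305625 354483407056/9589305625]; tr = 22155276116/383572225, det = 8340544/383572225
eigenvalues of AᵀA: λ = (tr ± √(tr²−4·det))/2 = 1444/25, 5776/15342889
σ_max=√(1444/25)=(38/5), σ_min=√(5776/15342889)=(76/3917) → κ = 391.7000
perturbation bound = 391.7000·1/904 = 0.4333

0.4333


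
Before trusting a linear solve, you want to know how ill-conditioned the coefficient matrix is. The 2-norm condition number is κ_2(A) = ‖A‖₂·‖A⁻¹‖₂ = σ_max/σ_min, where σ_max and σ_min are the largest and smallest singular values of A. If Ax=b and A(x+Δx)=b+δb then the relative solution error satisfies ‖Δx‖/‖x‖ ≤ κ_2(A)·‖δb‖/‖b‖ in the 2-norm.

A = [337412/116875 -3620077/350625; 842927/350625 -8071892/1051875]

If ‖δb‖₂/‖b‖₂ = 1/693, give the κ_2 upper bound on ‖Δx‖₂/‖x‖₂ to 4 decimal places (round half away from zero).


0.0971

AᵀA = [69405905881/4917515625 -711885299776/14752546875; -711885299776/14752546875 7324002313321/44257640625]; tr = 12717848746/70812225, det = 20151121/2832489
λ_max, λ_min = (12717848746/70812225 ± √161600982154708350016/5014371209450625)/2 = 4489/25, 112225/2832489
κ_2(A) = √(λ_max/λ_min) = √((4489/25) / (112225/2832489)) = 67.3200
κ_2(A)·‖δb‖/‖b‖ = 0.0971


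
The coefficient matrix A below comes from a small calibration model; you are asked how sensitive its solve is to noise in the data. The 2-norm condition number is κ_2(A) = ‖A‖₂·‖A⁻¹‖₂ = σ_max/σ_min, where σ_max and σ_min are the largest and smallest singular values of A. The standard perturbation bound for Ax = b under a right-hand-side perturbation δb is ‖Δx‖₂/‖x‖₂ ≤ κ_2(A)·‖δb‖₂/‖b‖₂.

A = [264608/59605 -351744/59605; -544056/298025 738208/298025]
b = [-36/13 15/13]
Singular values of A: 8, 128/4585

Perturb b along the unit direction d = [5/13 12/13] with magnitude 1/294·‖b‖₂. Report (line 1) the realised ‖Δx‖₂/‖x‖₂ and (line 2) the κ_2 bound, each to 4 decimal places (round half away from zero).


0.9747
0.9747

σ_max = 8, σ_min = 128/4585
κ_2(A) = 8 / (128/4585) = 286.5625
worst-case relative error ≤ 286.5625 × 1/294 = 0.9747
solve Ax = b  →  x = [-0.2250 0.3000]
‖b‖₂ = 3.0000 and ‖x‖₂ = 0.3750
re-solving with b+δb shifts x by Δx of norm 0.3655
relative error = 0.9747
so the bound is sharp here: realised error equals the bound


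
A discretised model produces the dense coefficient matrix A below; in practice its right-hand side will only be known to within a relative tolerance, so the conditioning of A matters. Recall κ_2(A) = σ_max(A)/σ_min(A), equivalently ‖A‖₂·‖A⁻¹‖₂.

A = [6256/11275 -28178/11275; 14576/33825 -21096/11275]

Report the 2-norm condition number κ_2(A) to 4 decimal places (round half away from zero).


AᵀA = [22587904/45765225 -446048/203401; -446048/203401 49561636/5085025]; tr = 278788/27225, det = 1024/680625
eigenvalues of AᵀA: λ = (tr ± √(tr²−4·det))/2 = 256/25, 4/27225
κ_2(A) = √(λ_max/λ_min) = √((256/25) / (4/27225)) = 264.0000

264.0000


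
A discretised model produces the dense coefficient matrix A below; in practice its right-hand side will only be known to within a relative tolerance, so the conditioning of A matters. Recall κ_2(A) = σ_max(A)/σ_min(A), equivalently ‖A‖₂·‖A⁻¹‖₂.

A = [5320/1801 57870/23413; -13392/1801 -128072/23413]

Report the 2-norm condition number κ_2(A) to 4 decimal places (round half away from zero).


45.0250

AᵀA = [207648064/3243601 155616048/3243601; 155616048/3243601 116872036/3243601]; tr = 324520100/3243601, det = 16000000/3243601
char-poly roots: 100 and 160000/3243601
σ_max=√100=10, σ_min=√(160000/3243601)=(400/1801) → κ = 45.0250


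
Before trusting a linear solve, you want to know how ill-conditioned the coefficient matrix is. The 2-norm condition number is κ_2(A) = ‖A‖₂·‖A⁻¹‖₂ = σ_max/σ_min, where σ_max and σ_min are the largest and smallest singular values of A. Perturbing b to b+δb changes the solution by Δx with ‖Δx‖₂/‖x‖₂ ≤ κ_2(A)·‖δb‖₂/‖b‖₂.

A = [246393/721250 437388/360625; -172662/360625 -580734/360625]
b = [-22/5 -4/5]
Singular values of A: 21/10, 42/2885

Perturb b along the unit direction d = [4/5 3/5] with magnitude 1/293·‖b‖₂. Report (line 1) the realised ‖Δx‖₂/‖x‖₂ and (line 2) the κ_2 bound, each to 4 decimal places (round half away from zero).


from the listed singular values, σ₁ = 21/10, σ_n = 42/2885
κ_2(A) = (21/10) / (42/2885) = 144.2500
worst-case relative error ≤ 144.2500 × 1/293 = 0.4923
solve Ax = b  →  x = [263.5048 -77.8476]
‖b‖ = 4.4721, ‖x‖ = 274.7636
with δb = [0.0122 0.0092], A·Δx = δb → ‖Δx‖ = 1.0484
dividing the unrounded norms, ‖Δx‖/‖x‖ = 0.0038
realised/bound (from unrounded values) ≈ 0.0078

0.0038
0.4923


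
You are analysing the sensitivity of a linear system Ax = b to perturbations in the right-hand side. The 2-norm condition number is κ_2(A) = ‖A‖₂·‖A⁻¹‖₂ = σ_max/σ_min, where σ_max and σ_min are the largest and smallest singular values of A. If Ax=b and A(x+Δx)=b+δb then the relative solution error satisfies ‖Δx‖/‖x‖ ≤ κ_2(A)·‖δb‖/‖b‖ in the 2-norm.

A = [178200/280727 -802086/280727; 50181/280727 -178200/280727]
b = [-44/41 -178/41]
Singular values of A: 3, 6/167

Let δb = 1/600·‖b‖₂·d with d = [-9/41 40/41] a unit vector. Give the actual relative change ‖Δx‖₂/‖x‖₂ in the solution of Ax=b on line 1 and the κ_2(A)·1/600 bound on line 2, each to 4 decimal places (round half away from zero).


largest singular value 3, smallest 6/167
condition number: 3 ÷ (6/167) = 83.5000
perturbation bound = 83.5000·1/600 = 0.1392
solve Ax = b  →  x = [-108.7642 -23.7886]
2-norm of b is 4.4721; of x, 111.3353
δb = ε·‖b‖·d = [-0.0016 0.0073]; solving A·Δx = δb gives ‖Δx‖ = 0.2075
realised ‖Δx‖/‖x‖ = 0.0019
tightness: 0.0019 against a bound of 0.1392 (unrounded ratio ≈ 0.0134)

0.0019
0.1392


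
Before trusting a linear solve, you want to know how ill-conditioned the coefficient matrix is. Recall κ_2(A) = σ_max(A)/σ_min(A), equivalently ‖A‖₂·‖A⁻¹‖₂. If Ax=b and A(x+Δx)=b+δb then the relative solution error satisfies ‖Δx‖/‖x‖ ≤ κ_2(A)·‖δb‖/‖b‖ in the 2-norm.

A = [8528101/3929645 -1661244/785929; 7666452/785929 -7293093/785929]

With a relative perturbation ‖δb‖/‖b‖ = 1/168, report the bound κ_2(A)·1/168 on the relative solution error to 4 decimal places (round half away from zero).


2.3607

M = AᵀA = [917365058521/9186264025 -174734083104/1837252805; -174734083104/1837252805 33283127385/367450561]. tr(M)=2080194106/10923025, det(M)=2518569/10923025
λ_max, λ_min = (2080194106/10923025 ± √4327097477068534336/119312475150625)/2 = 4761/25, 529/436921
κ_2(A) = √(λ_max/λ_min) = √((4761/25) / (529/436921)) = 396.6000
κ_2(A)·‖δb‖/‖b‖ = 2.3607


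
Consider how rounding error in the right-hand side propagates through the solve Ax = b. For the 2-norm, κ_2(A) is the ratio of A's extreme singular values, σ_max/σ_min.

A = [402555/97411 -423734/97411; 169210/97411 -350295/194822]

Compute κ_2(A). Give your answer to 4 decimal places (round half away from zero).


335.9000

AᵀA = [190682552125/9488902921 -200212948845/9488902921; -200212948845/9488902921 840908598049/37955611684]; tr = 1906823789/45131524, det = 714025/45131524
solving λ² − 1906823789/45131524·λ + 714025/45131524 = 0 gives λ = 169/4, 4225/11282881
κ = σ_max/σ_min = (13/2)/(65/3359) = 335.9000


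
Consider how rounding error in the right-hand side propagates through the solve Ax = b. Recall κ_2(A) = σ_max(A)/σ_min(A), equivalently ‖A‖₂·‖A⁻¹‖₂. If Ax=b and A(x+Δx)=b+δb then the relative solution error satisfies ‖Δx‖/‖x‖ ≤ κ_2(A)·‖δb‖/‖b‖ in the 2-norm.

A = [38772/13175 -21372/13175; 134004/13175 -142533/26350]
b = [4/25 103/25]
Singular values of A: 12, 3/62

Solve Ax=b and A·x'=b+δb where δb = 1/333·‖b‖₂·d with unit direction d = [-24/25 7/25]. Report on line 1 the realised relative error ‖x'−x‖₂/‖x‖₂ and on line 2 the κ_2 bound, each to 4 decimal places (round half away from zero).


largest singular value 12, smallest 3/62
condition number: 12 ÷ (3/62) = 248.0000
bound on ‖Δx‖/‖x‖: κ·ε = 248.0000·1/333 = 0.7447
solve Ax = b  →  x = [10.0196 18.0784]
2-norm of b is 4.1231; of x, 20.6694
with δb = [-0.0119 0.0035], A·Δx = δb → ‖Δx‖ = 0.2559
dividing the unrounded norms, ‖Δx‖/‖x‖ = 0.0124
tightness: 0.0124 against a bound of 0.7447 (unrounded ratio ≈ 0.0166)

0.0124
0.7447


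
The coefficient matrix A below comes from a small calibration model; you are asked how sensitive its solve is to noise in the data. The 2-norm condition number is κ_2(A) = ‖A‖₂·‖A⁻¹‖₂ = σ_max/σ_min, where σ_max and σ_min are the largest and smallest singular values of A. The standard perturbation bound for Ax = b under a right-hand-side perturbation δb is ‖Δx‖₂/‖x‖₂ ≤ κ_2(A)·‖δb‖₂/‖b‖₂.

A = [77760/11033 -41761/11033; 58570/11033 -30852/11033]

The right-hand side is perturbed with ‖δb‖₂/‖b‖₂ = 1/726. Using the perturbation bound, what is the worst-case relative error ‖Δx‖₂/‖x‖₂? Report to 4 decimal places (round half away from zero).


0.3576

AᵀA = [9477062500/121727089 -5054337000/121727089; -5054337000/121727089 2695827025/121727089]; tr = 42120725/421201, det = 62500/421201
solving λ² − 42120725/421201·λ + 62500/421201 = 0 gives λ = 100, 625/421201
so κ_2 = √(100 / (625/421201)) = 259.6000
worst-case relative error ≤ 259.6000 × 1/726 = 0.3576


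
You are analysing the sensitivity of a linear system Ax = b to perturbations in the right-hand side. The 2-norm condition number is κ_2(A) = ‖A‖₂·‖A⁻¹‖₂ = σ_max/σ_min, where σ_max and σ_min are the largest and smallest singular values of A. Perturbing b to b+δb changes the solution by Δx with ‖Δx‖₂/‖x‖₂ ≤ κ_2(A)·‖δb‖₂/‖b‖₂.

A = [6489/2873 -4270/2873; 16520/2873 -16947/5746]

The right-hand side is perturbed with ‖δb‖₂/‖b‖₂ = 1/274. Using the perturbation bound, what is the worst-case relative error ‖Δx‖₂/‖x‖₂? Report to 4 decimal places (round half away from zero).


0.0949

form AᵀA = [1864009/48841 -992250/48841; -992250/48841 2130961/195364] with trace 33173/676 and determinant 2401/676
solving λ² − 33173/676·λ + 2401/676 = 0 gives λ = 49, 49/676
so κ_2 = √(49 / (49/676)) = 26.0000
κ_2(A)·‖δb‖/‖b‖ = 0.0949


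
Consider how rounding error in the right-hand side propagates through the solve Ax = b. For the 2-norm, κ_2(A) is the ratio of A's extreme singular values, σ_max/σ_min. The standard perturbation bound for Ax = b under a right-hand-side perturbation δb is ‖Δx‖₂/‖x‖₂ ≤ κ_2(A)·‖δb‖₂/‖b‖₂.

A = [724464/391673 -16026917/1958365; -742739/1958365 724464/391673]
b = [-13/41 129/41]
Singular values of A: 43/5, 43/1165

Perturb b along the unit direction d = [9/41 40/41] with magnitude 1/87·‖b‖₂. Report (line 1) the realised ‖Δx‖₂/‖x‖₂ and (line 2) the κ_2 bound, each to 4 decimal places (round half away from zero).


0.0121
2.6782

from the listed singular values, σ₁ = 43/5, σ_n = 43/1165
condition number: (43/5) ÷ (43/1165) = 233.0000
κ_2(A)·‖δb‖/‖b‖ = 2.6782
solve Ax = b  →  x = [79.2711 17.9552]
‖b‖ = 3.1623, ‖x‖ = 81.2792
Δx = A⁻¹·δb where δb = 1/87·3.1623·d; ‖Δx‖ = 0.9848
dividing the unrounded norms, ‖Δx‖/‖x‖ = 0.0121
so the bound overstates the realised error by a factor of ≈ 221.0434 (computed from the unrounded values)


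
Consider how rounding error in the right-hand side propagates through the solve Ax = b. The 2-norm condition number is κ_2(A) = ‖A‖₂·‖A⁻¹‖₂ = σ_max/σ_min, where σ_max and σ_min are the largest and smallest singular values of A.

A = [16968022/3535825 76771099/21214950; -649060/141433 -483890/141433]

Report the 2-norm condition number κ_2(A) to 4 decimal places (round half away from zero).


form AᵀA = [655425770324/14865705625 1474690760729/44597116875; 1474690760729/44597116875 13272492406561/535165402500] with trace 1474712805529/21406616100 and determinant 189833284/5351654025
eigenvalues of AᵀA: λ = (tr ± √(tr²−4·det))/2 = 6889/100, 110224/214066161
κ = σ_max/σ_min = (83/10)/(332/14631) = 365.7750

365.7750


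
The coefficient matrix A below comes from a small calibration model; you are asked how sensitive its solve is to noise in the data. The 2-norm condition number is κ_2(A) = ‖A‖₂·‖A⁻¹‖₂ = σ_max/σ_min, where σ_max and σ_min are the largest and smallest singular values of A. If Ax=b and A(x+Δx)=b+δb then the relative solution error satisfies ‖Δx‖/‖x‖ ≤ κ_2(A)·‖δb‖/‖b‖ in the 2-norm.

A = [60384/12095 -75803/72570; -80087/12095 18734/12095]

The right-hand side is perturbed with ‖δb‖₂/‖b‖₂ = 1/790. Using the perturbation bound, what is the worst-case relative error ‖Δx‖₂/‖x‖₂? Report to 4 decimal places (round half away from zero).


M = AᵀA = [402406201/5851561 -90529250/5851561; -90529250/5851561 735230161/210656196]. tr(M)=9055237/125316, det(M)=83521/125316
char-poly roots: 289/4 and 289/31329
so κ_2 = √((289/4) / (289/31329)) = 88.5000
perturbation bound = 88.5000·1/790 = 0.1120

0.1120


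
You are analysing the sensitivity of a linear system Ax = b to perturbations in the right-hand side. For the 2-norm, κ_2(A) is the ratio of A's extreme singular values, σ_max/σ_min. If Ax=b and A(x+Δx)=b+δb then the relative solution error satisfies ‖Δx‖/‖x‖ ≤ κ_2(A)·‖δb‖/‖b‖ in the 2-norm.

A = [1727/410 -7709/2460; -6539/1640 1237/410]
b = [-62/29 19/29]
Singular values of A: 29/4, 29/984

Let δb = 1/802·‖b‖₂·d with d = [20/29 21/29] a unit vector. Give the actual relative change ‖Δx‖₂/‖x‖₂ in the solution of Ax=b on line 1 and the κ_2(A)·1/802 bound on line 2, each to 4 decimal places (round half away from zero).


0.0028
0.3067

largest singular value 29/4, smallest 29/984
κ_2(A) = (29/4) / (29/984) = 246.0000
perturbation bound = 246.0000·1/802 = 0.3067
solve Ax = b  →  x = [-20.5793 -26.9793]
2-norm of b is 2.2361; of x, 33.9322
re-solving with b+δb shifts x by Δx of norm 0.0946
realised ‖Δx‖/‖x‖ = 0.0028
so the bound overstates the realised error by a factor of ≈ 110.0182 (computed from the unrounded values)


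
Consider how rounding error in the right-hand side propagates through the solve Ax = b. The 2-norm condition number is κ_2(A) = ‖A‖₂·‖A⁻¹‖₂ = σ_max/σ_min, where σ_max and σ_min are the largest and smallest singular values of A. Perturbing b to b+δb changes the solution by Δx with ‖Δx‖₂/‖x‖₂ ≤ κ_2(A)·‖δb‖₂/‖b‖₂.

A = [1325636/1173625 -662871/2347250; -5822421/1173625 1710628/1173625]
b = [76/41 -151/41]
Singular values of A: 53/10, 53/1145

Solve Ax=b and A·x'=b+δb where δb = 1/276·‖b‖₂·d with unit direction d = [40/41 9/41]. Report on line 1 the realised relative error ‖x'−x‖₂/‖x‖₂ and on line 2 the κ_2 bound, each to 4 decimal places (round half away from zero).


0.0149
0.4149

largest singular value 53/10, smallest 53/1145
κ_2(A) = (53/10) / (53/1145) = 114.5000
worst-case relative error ≤ 114.5000 × 1/276 = 0.4149
solve Ax = b  →  x = [6.7736 20.5283]
‖b‖₂ = 4.1231 and ‖x‖₂ = 21.6170
δb = ε·‖b‖·d = [0.0146 0.0033]; solving A·Δx = δb gives ‖Δx‖ = 0.3227
relative error = 0.0149
tightness: 0.0149 against a bound of 0.4149 (unrounded ratio ≈ 0.0360)


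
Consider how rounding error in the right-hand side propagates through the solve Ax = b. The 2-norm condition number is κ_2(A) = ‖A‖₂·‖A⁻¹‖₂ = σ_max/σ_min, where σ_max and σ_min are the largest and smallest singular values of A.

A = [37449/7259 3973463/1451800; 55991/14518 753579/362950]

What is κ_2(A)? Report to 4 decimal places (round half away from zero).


AᵀA = [8744702485/210772324 46637899893/2107723240; 46637899893/2107723240 994980366409/84308929600]; tr = 15546233081/291726400, det = 28398241/1166905600
char-poly roots: 5329/100 and 5329/11669056
σ_max=√(5329/100)=(73/10), σ_min=√(5329/11669056)=(73/3416) → κ = 341.6000

341.6000


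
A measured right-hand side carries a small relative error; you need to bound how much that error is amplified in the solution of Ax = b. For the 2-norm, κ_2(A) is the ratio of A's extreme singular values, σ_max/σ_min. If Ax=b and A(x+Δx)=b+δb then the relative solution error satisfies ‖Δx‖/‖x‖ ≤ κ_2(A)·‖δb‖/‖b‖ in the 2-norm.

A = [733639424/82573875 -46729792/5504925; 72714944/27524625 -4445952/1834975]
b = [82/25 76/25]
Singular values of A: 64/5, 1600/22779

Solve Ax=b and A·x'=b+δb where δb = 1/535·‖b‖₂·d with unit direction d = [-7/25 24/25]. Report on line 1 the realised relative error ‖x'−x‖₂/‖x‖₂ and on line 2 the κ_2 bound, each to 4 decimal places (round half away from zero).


0.0042
0.3406

from the listed singular values, σ₁ = 64/5, σ_n = 1600/22779
κ_2(A) = (64/5) / (1600/22779) = 182.2320
κ_2(A)·‖δb‖/‖b‖ = 0.3406
solve Ax = b  →  x = [19.8634 20.4034]
‖b‖₂ = 4.4721 and ‖x‖₂ = 28.4755
Δx = A⁻¹·δb where δb = 1/535·4.4721·d; ‖Δx‖ = 0.1190
dividing the unrounded norms, ‖Δx‖/‖x‖ = 0.0042
realised/bound (from unrounded values) ≈ 0.0123


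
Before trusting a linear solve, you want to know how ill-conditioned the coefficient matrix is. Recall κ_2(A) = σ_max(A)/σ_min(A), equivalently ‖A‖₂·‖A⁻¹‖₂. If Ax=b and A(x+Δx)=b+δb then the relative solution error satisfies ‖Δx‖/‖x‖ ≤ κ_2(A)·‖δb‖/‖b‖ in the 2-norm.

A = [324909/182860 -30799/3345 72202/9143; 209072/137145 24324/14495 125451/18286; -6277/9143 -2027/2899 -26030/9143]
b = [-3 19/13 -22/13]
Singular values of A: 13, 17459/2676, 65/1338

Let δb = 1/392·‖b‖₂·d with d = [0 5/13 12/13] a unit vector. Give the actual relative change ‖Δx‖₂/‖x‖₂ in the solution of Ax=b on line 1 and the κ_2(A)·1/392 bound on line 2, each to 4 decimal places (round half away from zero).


0.0095
0.6827

σ_max = 13, σ_min = 65/1338
κ = σ_max/σ_min = 13/(65/1338) = 267.6000
κ_2(A)·‖δb‖/‖b‖ = 0.6827
solve Ax = b  →  x = [20.1161 0.4602 -4.3695]
2-norm of b is 3.7417; of x, 20.5903
re-solving with b+δb shifts x by Δx of norm 0.1965
realised ‖Δx‖/‖x‖ = 0.0095
realised/bound (from unrounded values) ≈ 0.0140


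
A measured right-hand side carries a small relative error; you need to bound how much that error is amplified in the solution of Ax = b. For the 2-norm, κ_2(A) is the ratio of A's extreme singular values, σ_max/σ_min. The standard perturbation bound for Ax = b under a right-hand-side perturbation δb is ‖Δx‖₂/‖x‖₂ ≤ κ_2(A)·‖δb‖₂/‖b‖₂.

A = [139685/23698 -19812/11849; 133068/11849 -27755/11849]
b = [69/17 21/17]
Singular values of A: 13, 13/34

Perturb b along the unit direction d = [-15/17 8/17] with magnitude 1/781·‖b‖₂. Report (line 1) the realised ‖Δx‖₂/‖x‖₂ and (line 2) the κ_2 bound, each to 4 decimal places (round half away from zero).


0.0018
0.0435

largest singular value 13, smallest 13/34
condition number: 13 ÷ (13/34) = 34.0000
κ_2(A)·‖δb‖/‖b‖ = 0.0435
solve Ax = b  →  x = [-1.4972 -7.7054]
‖b‖₂ = 4.2426 and ‖x‖₂ = 7.8495
with δb = [-0.0048 0.0026], A·Δx = δb → ‖Δx‖ = 0.0142
dividing the unrounded norms, ‖Δx‖/‖x‖ = 0.0018
tightness: 0.0018 against a bound of 0.0435 (unrounded ratio ≈ 0.0416)


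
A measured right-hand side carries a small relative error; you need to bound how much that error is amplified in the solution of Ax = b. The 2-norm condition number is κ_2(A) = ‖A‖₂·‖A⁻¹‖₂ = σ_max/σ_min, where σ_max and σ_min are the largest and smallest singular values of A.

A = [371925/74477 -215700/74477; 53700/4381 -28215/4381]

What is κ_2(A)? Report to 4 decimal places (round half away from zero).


M = AᵀA = [5749790625/32821441 -3065688000/32821441; -3065688000/32821441 1636659225/32821441]. tr(M)=25558650/113569, det(M)=1265625/113569
char-poly roots: 225 and 5625/113569
σ_max=√225=15, σ_min=√(5625/113569)=(75/337) → κ = 67.4000

67.4000


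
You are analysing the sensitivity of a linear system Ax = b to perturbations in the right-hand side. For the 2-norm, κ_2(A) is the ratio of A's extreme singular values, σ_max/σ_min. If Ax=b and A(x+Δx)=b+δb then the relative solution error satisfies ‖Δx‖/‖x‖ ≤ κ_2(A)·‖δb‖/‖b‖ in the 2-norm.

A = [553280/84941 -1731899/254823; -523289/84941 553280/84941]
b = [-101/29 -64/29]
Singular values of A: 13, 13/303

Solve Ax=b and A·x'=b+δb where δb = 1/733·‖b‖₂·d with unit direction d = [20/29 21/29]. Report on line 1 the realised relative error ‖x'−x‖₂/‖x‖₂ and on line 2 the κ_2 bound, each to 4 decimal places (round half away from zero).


0.0014
0.4134

σ_max = 13, σ_min = 13/303
condition number: 13 ÷ (13/303) = 303.0000
worst-case relative error ≤ 303.0000 × 1/733 = 0.4134
solve Ax = b  →  x = [-67.5650 -64.2414]
‖b‖₂ = 4.1231 and ‖x‖₂ = 93.2308
Δx = A⁻¹·δb where δb = 1/733·4.1231·d; ‖Δx‖ = 0.1311
relative error = 0.0014
realised/bound (from unrounded values) ≈ 0.0034


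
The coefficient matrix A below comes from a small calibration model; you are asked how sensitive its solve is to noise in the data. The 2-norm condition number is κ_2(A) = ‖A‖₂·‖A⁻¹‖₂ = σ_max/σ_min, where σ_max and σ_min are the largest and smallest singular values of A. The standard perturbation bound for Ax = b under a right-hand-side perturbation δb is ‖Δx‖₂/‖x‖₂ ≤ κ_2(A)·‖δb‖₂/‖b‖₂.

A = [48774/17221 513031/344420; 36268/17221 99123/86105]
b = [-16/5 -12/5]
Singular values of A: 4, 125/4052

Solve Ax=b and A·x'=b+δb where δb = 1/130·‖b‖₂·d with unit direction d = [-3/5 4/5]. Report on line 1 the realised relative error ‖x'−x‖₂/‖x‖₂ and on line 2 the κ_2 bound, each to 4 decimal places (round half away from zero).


0.9974
0.9974

largest singular value 4, smallest 125/4052
condition number: 4 ÷ (125/4052) = 129.6640
perturbation bound = 129.6640·1/130 = 0.9974
solve Ax = b  →  x = [-0.8824 -0.4706]
‖b‖ = 4.0000, ‖x‖ = 1.0000
δb = ε·‖b‖·d = [-0.0185 0.0246]; solving A·Δx = δb gives ‖Δx‖ = 0.9974
relative error = 0.9974
so the bound is sharp here: realised error equals the bound


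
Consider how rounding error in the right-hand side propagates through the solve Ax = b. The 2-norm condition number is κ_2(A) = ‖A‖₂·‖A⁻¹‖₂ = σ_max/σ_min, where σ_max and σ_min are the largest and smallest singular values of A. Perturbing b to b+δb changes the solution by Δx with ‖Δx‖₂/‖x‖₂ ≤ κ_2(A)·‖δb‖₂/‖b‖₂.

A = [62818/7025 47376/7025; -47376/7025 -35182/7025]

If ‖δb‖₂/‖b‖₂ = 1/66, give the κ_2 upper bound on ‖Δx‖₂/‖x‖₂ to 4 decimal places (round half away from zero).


form AᵀA = [49524692/394805 37142784/394805; 37142784/394805 27858068/394805] with trace 15476552/78961 and determinant 38416/78961
λ_max, λ_min = (15476552/78961 ± √239511528345600/6234839521)/2 = 196, 196/78961
σ_max=√196=14, σ_min=√(196/78961)=(14/281) → κ = 281.0000
bound on ‖Δx‖/‖x‖: κ·ε = 281.0000·1/66 = 4.2576

4.2576


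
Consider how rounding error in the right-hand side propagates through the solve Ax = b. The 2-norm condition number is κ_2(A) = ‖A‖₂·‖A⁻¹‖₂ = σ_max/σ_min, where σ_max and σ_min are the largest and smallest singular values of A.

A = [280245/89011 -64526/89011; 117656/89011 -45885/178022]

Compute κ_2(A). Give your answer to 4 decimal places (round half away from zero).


83.5000

AᵀA = [546628369/46881409 -122972850/46881409; -122972850/46881409 111005041/187525636]; tr = 1366757/111556, det = 2401/111556
eigenvalues of AᵀA: λ = (tr ± √(tr²−4·det))/2 = 49/4, 49/27889
κ = σ_max/σ_min = (7/2)/(7/167) = 83.5000


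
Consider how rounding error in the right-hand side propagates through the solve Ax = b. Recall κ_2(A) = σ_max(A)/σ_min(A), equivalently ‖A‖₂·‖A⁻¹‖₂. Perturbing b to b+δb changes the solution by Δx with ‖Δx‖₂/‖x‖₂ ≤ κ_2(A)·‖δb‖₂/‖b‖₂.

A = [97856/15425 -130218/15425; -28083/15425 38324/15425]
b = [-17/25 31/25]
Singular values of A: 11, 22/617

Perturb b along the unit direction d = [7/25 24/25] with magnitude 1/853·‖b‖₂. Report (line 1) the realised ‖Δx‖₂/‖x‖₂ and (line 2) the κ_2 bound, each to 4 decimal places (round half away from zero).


σ_max = 11, σ_min = 22/617
κ_2(A) = 11 / (22/617) = 308.5000
worst-case relative error ≤ 308.5000 × 1/853 = 0.3617
solve Ax = b  →  x = [22.3818 16.9000]
‖b‖₂ = 1.4142 and ‖x‖₂ = 28.0456
δb = ε·‖b‖·d = [0.0005 0.0016]; solving A·Δx = δb gives ‖Δx‖ = 0.0465
relative error = 0.0017
so the bound overstates the realised error by a factor of ≈ 218.1436 (computed from the unrounded values)

0.0017
0.3617


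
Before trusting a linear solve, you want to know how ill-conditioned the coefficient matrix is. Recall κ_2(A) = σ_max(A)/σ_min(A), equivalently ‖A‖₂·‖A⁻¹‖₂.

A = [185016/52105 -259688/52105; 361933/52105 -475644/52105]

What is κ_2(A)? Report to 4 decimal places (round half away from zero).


M = AᵀA = [114343541/1878845 -152385948/1878845; -152385948/1878845 203235344/1878845]. tr(M)=63515777/375769, det(M)=1827904/375769
eigenvalues of AᵀA: λ = (tr ± √(tr²−4·det))/2 = 169, 10816/375769
κ = σ_max/σ_min = 13/(104/613) = 76.6250

76.6250


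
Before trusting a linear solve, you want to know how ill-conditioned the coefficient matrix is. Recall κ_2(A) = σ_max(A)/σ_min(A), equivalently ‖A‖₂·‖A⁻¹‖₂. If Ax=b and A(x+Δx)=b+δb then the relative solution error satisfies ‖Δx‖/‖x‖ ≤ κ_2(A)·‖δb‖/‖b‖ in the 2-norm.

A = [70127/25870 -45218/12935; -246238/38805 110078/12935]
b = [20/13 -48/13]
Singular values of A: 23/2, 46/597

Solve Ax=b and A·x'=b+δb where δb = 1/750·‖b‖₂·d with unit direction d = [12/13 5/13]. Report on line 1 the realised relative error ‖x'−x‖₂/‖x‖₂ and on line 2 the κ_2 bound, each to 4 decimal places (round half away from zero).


σ_max = 23/2, σ_min = 46/597
κ_2(A) = (23/2) / (46/597) = 149.2500
κ_2(A)·‖δb‖/‖b‖ = 0.1990
solve Ax = b  →  x = [0.2087 -0.2783]
‖b‖₂ = 4.0000 and ‖x‖₂ = 0.3478
re-solving with b+δb shifts x by Δx of norm 0.0692
dividing the unrounded norms, ‖Δx‖/‖x‖ = 0.1990
realised/bound = 1 exactly: the bound is attained for this b and d

0.1990
0.1990


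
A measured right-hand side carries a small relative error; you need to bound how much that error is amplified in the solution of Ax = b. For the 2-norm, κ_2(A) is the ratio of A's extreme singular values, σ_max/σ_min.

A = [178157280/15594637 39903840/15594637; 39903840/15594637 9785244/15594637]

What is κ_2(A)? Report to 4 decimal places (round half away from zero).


M = AᵀA = [19828871424000/144671447449 4461408927360/144671447449; 4461408927360/144671447449 1004204311056/144671447449]. tr(M)=12393263376/86062729, det(M)=33177600/86062729
solving λ² − 12393263376/86062729·λ + 33177600/86062729 = 0 gives λ = 144, 230400/86062729
σ_max=√144=12, σ_min=√(230400/86062729)=(480/9277) → κ = 231.9250

231.9250


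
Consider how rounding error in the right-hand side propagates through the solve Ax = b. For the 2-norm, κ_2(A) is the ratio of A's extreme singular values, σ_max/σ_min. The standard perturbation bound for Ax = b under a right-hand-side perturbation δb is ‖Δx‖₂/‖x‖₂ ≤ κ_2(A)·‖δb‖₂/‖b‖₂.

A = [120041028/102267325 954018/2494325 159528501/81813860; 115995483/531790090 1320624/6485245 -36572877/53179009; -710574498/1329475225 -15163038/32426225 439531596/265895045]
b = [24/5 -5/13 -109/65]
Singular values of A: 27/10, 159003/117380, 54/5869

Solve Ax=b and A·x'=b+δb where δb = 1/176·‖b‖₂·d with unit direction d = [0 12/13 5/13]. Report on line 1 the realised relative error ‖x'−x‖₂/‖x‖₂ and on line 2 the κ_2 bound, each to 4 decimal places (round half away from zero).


0.0290
1.6673

σ_max = 27/10, σ_min = 54/5869
κ = σ_max/σ_min = (27/10)/(54/5869) = 293.4500
worst-case relative error ≤ 293.4500 × 1/176 = 1.6673
solve Ax = b  →  x = [52.6844 -94.5091 -10.7151]
2-norm of b is 5.0990; of x, 108.7310
Δx = A⁻¹·δb where δb = 1/176·5.0990·d; ‖Δx‖ = 3.1488
relative error = 0.0290
tightness: 0.0290 against a bound of 1.6673 (unrounded ratio ≈ 0.0174)


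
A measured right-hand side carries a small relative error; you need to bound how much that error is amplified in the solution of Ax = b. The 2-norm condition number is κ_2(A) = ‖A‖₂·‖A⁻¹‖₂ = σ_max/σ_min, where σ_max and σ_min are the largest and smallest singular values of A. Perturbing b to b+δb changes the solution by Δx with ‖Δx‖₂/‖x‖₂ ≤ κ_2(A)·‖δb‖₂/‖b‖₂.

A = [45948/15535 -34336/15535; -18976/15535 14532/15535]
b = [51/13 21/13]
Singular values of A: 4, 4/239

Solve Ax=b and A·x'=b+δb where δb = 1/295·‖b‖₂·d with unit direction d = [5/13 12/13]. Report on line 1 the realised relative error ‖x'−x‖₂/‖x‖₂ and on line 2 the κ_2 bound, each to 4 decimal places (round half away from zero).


largest singular value 4, smallest 4/239
condition number: 4 ÷ (4/239) = 239.0000
κ_2(A)·‖δb‖/‖b‖ = 0.8102
solve Ax = b  →  x = [108.1500 142.9500]
2-norm of b is 4.2426; of x, 179.2516
re-solving with b+δb shifts x by Δx of norm 0.8593
dividing the unrounded norms, ‖Δx‖/‖x‖ = 0.0048
so the bound overstates the realised error by a factor of ≈ 169.0000 (computed from the unrounded values)

0.0048
0.8102


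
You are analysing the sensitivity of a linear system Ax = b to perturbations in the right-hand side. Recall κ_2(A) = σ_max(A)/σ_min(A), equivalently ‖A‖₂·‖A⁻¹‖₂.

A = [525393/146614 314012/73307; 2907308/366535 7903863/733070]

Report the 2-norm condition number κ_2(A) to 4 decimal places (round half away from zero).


45.1120

M = AᵀA = [240891741649/3179832100 80187742008/794958025; 80187742008/794958025 427996473001/3179832100]. tr(M)=13377764293/63596642, det(M)=11051265625/508773136
char-poly roots: 841/4 and 13140625/127193284
so κ_2 = √((841/4) / (13140625/127193284)) = 45.1120


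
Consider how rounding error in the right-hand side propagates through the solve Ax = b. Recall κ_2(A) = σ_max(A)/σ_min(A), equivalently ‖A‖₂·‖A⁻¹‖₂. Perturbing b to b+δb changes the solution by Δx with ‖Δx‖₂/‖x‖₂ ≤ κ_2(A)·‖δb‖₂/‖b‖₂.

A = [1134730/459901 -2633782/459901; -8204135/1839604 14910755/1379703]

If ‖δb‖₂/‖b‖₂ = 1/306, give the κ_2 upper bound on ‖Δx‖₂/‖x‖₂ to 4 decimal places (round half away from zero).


AᵀA = [304185556625/11709836944 -547382091205/8782377708; -547382091205/8782377708 985335236269/6586783281]; tr = 109485407041/623600784, det = 197262025/155900196
solving λ² − 109485407041/623600784·λ + 197262025/155900196 = 0 gives λ = 2809/16, 280900/38975049
κ = σ_max/σ_min = (53/4)/(530/6243) = 156.0750
worst-case relative error ≤ 156.0750 × 1/306 = 0.5100

0.5100


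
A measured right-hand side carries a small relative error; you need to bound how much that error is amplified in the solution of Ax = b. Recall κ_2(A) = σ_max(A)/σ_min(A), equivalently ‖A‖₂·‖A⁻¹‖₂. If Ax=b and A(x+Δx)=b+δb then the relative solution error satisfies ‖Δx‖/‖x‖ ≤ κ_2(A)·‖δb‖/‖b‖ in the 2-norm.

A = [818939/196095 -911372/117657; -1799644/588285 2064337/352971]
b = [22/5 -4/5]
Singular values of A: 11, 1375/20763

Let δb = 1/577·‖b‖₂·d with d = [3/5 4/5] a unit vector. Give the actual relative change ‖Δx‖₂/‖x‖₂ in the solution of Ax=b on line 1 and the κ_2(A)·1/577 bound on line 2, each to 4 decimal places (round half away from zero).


0.0039
0.2879

from the listed singular values, σ₁ = 11, σ_n = 1375/20763
condition number: 11 ÷ (1375/20763) = 166.1040
worst-case relative error ≤ 166.1040 × 1/577 = 0.2879
solve Ax = b  →  x = [26.8188 13.8913]
‖b‖ = 4.4721, ‖x‖ = 30.2029
with δb = [0.0047 0.0062], A·Δx = δb → ‖Δx‖ = 0.1170
dividing the unrounded norms, ‖Δx‖/‖x‖ = 0.0039
so the bound overstates the realised error by a factor of ≈ 74.2894 (computed from the unrounded values)


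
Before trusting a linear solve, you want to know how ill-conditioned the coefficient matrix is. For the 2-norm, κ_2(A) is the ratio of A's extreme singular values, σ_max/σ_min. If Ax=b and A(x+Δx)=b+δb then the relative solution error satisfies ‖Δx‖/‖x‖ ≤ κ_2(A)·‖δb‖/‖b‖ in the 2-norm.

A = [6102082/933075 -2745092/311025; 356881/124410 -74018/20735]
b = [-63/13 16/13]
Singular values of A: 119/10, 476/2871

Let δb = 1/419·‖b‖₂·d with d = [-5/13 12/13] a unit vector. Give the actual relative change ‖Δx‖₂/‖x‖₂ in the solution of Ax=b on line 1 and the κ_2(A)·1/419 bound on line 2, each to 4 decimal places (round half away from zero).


0.0040
0.1713

σ_max = 119/10, σ_min = 476/2871
condition number: (119/10) ÷ (476/2871) = 71.7750
perturbation bound = 71.7750·1/419 = 0.1713
solve Ax = b  →  x = [14.2739 11.1256]
‖b‖ = 5.0000, ‖x‖ = 18.0977
Δx = A⁻¹·δb where δb = 1/419·5.0000·d; ‖Δx‖ = 0.0720
realised ‖Δx‖/‖x‖ = 0.0040
realised/bound (from unrounded values) ≈ 0.0232


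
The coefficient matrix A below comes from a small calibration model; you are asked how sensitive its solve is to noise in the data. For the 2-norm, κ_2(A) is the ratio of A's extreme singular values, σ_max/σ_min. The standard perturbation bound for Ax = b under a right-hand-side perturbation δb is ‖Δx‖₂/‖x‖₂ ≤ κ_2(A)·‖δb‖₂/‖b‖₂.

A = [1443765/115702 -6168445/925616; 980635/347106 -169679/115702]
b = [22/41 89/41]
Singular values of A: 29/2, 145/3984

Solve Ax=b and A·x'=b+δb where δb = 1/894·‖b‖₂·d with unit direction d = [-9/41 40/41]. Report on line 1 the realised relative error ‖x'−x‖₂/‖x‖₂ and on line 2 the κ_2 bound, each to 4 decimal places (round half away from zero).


σ_max = 29/2, σ_min = 145/3984
κ_2(A) = (29/2) / (145/3984) = 398.4000
κ_2(A)·‖δb‖/‖b‖ = 0.4456
solve Ax = b  →  x = [25.9205 48.4544]
‖b‖ = 2.2361, ‖x‖ = 54.9518
re-solving with b+δb shifts x by Δx of norm 0.0687
relative error = 0.0013
tightness: 0.0013 against a bound of 0.4456 (unrounded ratio ≈ 0.0028)

0.0013
0.4456
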